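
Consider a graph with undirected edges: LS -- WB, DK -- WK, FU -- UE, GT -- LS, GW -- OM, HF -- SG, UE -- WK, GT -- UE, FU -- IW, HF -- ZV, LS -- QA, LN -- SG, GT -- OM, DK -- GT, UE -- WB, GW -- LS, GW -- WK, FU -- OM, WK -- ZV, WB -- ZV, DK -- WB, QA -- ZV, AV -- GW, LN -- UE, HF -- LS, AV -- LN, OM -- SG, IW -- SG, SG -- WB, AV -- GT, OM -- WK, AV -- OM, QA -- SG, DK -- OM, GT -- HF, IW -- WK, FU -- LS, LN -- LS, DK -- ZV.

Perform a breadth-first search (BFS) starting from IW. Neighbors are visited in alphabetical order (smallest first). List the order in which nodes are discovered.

IW, FU, SG, WK, LS, OM, UE, HF, LN, QA, WB, DK, GW, ZV, GT, AV

Visit IW; enqueue FU, SG, WK → queue [FU, SG, WK]
Visit FU; enqueue LS, OM, UE → queue [SG, WK, LS, OM, UE]
Visit SG; enqueue HF, LN, QA, WB → queue [WK, LS, OM, UE, HF, LN, QA, WB]
Visit WK; enqueue DK, GW, ZV → queue [LS, OM, UE, HF, LN, QA, WB, DK, GW, ZV]
Visit LS; enqueue GT → queue [OM, UE, HF, LN, QA, WB, DK, GW, ZV, GT]
Visit OM; enqueue AV → queue [UE, HF, LN, QA, WB, DK, GW, ZV, GT, AV]
Visit UE → queue [HF, LN, QA, WB, DK, GW, ZV, GT, AV]
Visit HF → queue [LN, QA, WB, DK, GW, ZV, GT, AV]
Visit LN → queue [QA, WB, DK, GW, ZV, GT, AV]
Visit QA → queue [WB, DK, GW, ZV, GT, AV]
Visit WB → queue [DK, GW, ZV, GT, AV]
Visit DK → queue [GW, ZV, GT, AV]
Visit GW → queue [ZV, GT, AV]
Visit ZV → queue [GT, AV]
Visit GT → queue [AV]
Visit AV → queue []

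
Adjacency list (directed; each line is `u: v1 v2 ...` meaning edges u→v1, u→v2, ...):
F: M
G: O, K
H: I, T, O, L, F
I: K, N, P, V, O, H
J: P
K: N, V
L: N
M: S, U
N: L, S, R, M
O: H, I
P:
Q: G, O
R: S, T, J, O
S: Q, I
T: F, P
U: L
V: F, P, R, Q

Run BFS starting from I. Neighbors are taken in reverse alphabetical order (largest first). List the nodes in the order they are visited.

Visit I; enqueue V, P, O, N, K, H → queue [V, P, O, N, K, H]
Visit V; enqueue R, Q, F → queue [P, O, N, K, H, R, Q, F]
Visit P → queue [O, N, K, H, R, Q, F]
Visit O → queue [N, K, H, R, Q, F]
Visit N; enqueue S, M, L → queue [K, H, R, Q, F, S, M, L]
Visit K → queue [H, R, Q, F, S, M, L]
Visit H; enqueue T → queue [R, Q, F, S, M, L, T]
Visit R; enqueue J → queue [Q, F, S, M, L, T, J]
Visit Q; enqueue G → queue [F, S, M, L, T, J, G]
Visit F → queue [S, M, L, T, J, G]
Visit S → queue [M, L, T, J, G]
Visit M; enqueue U → queue [L, T, J, G, U]
Visit L → queue [T, J, G, U]
Visit T → queue [J, G, U]
Visit J → queue [G, U]
Visit G → queue [U]
Visit U → queue []

I V P O N K H R Q F S M L T J G U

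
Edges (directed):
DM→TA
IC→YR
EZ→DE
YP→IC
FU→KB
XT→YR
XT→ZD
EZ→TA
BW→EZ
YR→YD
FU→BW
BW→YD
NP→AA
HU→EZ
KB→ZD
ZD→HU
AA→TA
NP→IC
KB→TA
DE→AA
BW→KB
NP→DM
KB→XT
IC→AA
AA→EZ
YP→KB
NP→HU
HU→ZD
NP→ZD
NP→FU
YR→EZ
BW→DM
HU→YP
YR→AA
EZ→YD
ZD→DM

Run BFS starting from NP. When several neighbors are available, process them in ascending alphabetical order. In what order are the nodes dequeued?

NP -> AA -> DM -> FU -> HU -> IC -> ZD -> EZ -> TA -> BW -> KB -> YP -> YR -> DE -> YD -> XT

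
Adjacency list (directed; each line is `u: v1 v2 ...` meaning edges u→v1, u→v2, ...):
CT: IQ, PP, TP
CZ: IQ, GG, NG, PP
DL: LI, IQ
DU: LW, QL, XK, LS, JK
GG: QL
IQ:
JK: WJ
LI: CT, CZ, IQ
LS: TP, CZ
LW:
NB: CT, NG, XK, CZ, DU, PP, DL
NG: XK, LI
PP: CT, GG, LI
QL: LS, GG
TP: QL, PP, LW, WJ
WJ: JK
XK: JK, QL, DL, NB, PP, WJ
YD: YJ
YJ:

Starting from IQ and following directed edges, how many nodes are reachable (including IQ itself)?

BFS from IQ visits: IQ
Reachable nodes: 1 of 19 total.

1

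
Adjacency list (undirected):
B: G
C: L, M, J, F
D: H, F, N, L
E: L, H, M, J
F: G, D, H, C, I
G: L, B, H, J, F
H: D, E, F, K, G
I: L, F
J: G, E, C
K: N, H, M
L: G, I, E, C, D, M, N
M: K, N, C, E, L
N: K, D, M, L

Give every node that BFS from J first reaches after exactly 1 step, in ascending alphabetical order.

Level 0: J
Level 1: C, E, G
Level 2: B, F, H, L, M
Level 3: D, I, K, N

C, E, G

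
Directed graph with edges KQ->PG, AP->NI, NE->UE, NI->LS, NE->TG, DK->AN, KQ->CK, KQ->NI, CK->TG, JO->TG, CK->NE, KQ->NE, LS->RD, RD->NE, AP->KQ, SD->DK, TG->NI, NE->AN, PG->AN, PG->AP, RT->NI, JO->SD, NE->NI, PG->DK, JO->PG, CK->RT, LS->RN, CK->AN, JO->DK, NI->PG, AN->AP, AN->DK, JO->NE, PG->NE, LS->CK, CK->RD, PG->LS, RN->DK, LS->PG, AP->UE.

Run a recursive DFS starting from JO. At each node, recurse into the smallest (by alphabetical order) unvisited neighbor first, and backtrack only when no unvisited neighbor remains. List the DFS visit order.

JO → DK → AN → AP → KQ → CK → NE → NI → LS → PG → RD → RN → TG → UE → RT → SD

Visit JO
JO → DK
DK → AN
AN → AP
AP → KQ
KQ → CK
CK → NE
NE → NI
NI → LS
LS → PG
LS → RD
LS → RN
NE → TG
NE → UE
CK → RT
JO → SD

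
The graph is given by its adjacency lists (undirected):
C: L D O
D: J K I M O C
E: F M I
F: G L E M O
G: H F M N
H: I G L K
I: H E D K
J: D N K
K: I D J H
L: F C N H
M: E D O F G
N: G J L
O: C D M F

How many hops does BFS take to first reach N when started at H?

Level 0: H
Level 1: G, I, K, L
Level 2: C, D, E, F, J, M, N
Level 3: O
N first appears at level 2.

2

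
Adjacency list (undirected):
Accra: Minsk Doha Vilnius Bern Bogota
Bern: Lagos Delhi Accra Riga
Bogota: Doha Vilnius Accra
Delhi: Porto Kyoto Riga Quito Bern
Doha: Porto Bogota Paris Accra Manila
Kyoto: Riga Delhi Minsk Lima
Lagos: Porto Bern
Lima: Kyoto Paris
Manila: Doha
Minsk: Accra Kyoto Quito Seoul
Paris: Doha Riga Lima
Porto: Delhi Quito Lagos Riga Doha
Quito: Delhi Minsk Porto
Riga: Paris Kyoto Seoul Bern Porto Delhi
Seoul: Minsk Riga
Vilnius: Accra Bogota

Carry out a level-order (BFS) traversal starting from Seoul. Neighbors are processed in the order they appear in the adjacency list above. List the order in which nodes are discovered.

Visit Seoul; enqueue Minsk, Riga → queue [Minsk, Riga]
Visit Minsk; enqueue Accra, Kyoto, Quito → queue [Riga, Accra, Kyoto, Quito]
Visit Riga; enqueue Paris, Bern, Porto, Delhi → queue [Accra, Kyoto, Quito, Paris, Bern, Porto, Delhi]
Visit Accra; enqueue Doha, Vilnius, Bogota → queue [Kyoto, Quito, Paris, Bern, Porto, Delhi, Doha, Vilnius, Bogota]
Visit Kyoto; enqueue Lima → queue [Quito, Paris, Bern, Porto, Delhi, Doha, Vilnius, Bogota, Lima]
Visit Quito → queue [Paris, Bern, Porto, Delhi, Doha, Vilnius, Bogota, Lima]
Visit Paris → queue [Bern, Porto, Delhi, Doha, Vilnius, Bogota, Lima]
Visit Bern; enqueue Lagos → queue [Porto, Delhi, Doha, Vilnius, Bogota, Lima, Lagos]
Visit Porto → queue [Delhi, Doha, Vilnius, Bogota, Lima, Lagos]
Visit Delhi → queue [Doha, Vilnius, Bogota, Lima, Lagos]
Visit Doha; enqueue Manila → queue [Vilnius, Bogota, Lima, Lagos, Manila]
Visit Vilnius → queue [Bogota, Lima, Lagos, Manila]
Visit Bogota → queue [Lima, Lagos, Manila]
Visit Lima → queue [Lagos, Manila]
Visit Lagos → queue [Manila]
Visit Manila → queue []

Seoul -> Minsk -> Riga -> Accra -> Kyoto -> Quito -> Paris -> Bern -> Porto -> Delhi -> Doha -> Vilnius -> Bogota -> Lima -> Lagos -> Manila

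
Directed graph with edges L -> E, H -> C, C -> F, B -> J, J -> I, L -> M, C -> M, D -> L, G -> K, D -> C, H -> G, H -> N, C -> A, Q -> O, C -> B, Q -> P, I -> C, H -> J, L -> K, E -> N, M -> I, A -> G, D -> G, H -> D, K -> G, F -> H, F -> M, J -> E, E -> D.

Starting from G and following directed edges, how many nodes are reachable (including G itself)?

2

BFS from G visits: G, K
Reachable nodes: 2 of 17 total.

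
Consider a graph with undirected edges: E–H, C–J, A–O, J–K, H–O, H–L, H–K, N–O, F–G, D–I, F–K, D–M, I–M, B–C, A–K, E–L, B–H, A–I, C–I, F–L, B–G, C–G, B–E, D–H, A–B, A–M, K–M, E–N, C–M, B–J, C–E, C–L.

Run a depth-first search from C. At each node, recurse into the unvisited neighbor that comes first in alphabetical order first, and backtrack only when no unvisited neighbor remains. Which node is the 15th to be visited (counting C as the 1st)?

Visit C
C → B
B → A
A → I
I → D
D → H
H → E
E → L
L → F
F → G
F → K
K → J
K → M
E → N
N → O

Visit order: C, B, A, I, D, H, E, L, F, G, K, J, M, N, O

O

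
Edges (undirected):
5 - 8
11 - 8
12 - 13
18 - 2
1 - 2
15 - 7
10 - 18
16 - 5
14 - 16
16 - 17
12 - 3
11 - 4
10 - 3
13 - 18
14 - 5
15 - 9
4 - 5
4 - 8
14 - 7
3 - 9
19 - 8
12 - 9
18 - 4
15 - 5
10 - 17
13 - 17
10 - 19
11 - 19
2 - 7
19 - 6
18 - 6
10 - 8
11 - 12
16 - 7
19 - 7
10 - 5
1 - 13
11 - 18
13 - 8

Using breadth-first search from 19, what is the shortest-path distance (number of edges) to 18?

2

Level 0: 19
Level 1: 6, 7, 8, 10, 11
Level 2: 2, 3, 4, 5, 12, 13, 14, 15, 16, 17, 18
Level 3: 1, 9
18 first appears at level 2.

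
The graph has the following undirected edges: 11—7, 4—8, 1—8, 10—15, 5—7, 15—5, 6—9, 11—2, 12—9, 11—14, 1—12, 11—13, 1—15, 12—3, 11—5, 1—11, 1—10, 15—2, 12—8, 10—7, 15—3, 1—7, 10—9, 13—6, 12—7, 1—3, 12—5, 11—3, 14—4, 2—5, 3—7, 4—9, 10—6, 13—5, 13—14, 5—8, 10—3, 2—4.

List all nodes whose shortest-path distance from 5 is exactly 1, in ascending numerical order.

Level 0: 5
Level 1: 2, 7, 8, 11, 12, 13, 15
Level 2: 1, 3, 4, 6, 9, 10, 14

2, 7, 8, 11, 12, 13, 15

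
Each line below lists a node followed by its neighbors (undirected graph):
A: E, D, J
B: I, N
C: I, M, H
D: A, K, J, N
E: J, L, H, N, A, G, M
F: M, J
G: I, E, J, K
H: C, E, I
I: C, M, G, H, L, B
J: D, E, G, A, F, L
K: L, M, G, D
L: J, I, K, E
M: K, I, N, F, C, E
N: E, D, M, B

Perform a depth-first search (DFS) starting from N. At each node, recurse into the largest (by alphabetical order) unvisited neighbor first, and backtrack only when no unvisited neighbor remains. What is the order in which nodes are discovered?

N, M, K, L, J, G, I, H, E, A, D, C, B, F

Visit N
N → M
M → K
K → L
L → J
J → G
G → I
I → H
H → E
E → A
A → D
H → C
I → B
J → F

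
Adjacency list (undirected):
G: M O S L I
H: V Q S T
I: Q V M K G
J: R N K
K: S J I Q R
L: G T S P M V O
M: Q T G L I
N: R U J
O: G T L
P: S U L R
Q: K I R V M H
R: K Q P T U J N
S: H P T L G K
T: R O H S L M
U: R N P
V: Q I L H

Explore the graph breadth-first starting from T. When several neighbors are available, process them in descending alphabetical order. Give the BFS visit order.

T, S, R, O, M, L, H, P, K, G, U, Q, N, J, I, V

Visit T; enqueue S, R, O, M, L, H → queue [S, R, O, M, L, H]
Visit S; enqueue P, K, G → queue [R, O, M, L, H, P, K, G]
Visit R; enqueue U, Q, N, J → queue [O, M, L, H, P, K, G, U, Q, N, J]
Visit O → queue [M, L, H, P, K, G, U, Q, N, J]
Visit M; enqueue I → queue [L, H, P, K, G, U, Q, N, J, I]
Visit L; enqueue V → queue [H, P, K, G, U, Q, N, J, I, V]
Visit H → queue [P, K, G, U, Q, N, J, I, V]
Visit P → queue [K, G, U, Q, N, J, I, V]
Visit K → queue [G, U, Q, N, J, I, V]
Visit G → queue [U, Q, N, J, I, V]
Visit U → queue [Q, N, J, I, V]
Visit Q → queue [N, J, I, V]
Visit N → queue [J, I, V]
Visit J → queue [I, V]
Visit I → queue [V]
Visit V → queue []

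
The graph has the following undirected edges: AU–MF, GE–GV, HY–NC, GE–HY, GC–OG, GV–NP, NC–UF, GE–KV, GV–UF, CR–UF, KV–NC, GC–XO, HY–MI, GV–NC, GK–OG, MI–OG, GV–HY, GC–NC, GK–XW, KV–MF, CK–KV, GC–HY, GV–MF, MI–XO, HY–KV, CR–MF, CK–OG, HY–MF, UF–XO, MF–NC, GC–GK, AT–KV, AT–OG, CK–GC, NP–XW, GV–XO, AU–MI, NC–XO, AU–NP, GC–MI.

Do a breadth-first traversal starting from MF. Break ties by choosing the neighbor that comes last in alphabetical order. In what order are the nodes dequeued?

MF, NC, KV, HY, GV, CR, AU, XO, UF, GC, GE, CK, AT, MI, NP, OG, GK, XW

Visit MF; enqueue NC, KV, HY, GV, CR, AU → queue [NC, KV, HY, GV, CR, AU]
Visit NC; enqueue XO, UF, GC → queue [KV, HY, GV, CR, AU, XO, UF, GC]
Visit KV; enqueue GE, CK, AT → queue [HY, GV, CR, AU, XO, UF, GC, GE, CK, AT]
Visit HY; enqueue MI → queue [GV, CR, AU, XO, UF, GC, GE, CK, AT, MI]
Visit GV; enqueue NP → queue [CR, AU, XO, UF, GC, GE, CK, AT, MI, NP]
Visit CR → queue [AU, XO, UF, GC, GE, CK, AT, MI, NP]
Visit AU → queue [XO, UF, GC, GE, CK, AT, MI, NP]
Visit XO → queue [UF, GC, GE, CK, AT, MI, NP]
Visit UF → queue [GC, GE, CK, AT, MI, NP]
Visit GC; enqueue OG, GK → queue [GE, CK, AT, MI, NP, OG, GK]
Visit GE → queue [CK, AT, MI, NP, OG, GK]
Visit CK → queue [AT, MI, NP, OG, GK]
Visit AT → queue [MI, NP, OG, GK]
Visit MI → queue [NP, OG, GK]
Visit NP; enqueue XW → queue [OG, GK, XW]
Visit OG → queue [GK, XW]
Visit GK → queue [XW]
Visit XW → queue []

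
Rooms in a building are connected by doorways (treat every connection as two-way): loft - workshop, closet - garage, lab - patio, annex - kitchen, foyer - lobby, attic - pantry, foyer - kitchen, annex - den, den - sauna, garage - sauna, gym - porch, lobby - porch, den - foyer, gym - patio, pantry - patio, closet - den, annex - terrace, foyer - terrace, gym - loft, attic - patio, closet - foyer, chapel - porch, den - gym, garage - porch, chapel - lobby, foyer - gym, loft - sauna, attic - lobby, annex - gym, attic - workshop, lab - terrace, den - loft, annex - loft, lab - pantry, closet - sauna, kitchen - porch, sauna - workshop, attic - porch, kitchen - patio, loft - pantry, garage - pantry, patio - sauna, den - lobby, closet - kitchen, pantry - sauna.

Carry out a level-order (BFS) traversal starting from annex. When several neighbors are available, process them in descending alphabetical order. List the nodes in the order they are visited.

annex -> terrace -> loft -> kitchen -> gym -> den -> lab -> foyer -> workshop -> sauna -> pantry -> porch -> patio -> closet -> lobby -> attic -> garage -> chapel

Visit annex; enqueue terrace, loft, kitchen, gym, den → queue [terrace, loft, kitchen, gym, den]
Visit terrace; enqueue lab, foyer → queue [loft, kitchen, gym, den, lab, foyer]
Visit loft; enqueue workshop, sauna, pantry → queue [kitchen, gym, den, lab, foyer, workshop, sauna, pantry]
Visit kitchen; enqueue porch, patio, closet → queue [gym, den, lab, foyer, workshop, sauna, pantry, porch, patio, closet]
Visit gym → queue [den, lab, foyer, workshop, sauna, pantry, porch, patio, closet]
Visit den; enqueue lobby → queue [lab, foyer, workshop, sauna, pantry, porch, patio, closet, lobby]
Visit lab → queue [foyer, workshop, sauna, pantry, porch, patio, closet, lobby]
Visit foyer → queue [workshop, sauna, pantry, porch, patio, closet, lobby]
Visit workshop; enqueue attic → queue [sauna, pantry, porch, patio, closet, lobby, attic]
Visit sauna; enqueue garage → queue [pantry, porch, patio, closet, lobby, attic, garage]
Visit pantry → queue [porch, patio, closet, lobby, attic, garage]
Visit porch; enqueue chapel → queue [patio, closet, lobby, attic, garage, chapel]
Visit patio → queue [closet, lobby, attic, garage, chapel]
Visit closet → queue [lobby, attic, garage, chapel]
Visit lobby → queue [attic, garage, chapel]
Visit attic → queue [garage, chapel]
Visit garage → queue [chapel]
Visit chapel → queue []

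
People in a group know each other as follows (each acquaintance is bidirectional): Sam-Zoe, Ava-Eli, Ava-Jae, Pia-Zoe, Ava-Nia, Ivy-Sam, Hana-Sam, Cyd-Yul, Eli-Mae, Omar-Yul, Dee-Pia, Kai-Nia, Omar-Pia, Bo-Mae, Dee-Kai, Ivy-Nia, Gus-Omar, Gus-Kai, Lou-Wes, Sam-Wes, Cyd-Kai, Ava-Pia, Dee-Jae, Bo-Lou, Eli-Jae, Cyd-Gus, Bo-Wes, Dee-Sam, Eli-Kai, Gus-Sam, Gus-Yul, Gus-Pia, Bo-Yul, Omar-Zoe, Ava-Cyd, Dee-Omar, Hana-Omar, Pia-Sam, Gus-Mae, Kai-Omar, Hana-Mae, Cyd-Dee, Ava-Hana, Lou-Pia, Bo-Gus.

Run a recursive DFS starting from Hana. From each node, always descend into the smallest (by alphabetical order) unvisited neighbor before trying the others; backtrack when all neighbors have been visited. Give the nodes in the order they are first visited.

Visit Hana
Hana → Ava
Ava → Cyd
Cyd → Dee
Dee → Jae
Jae → Eli
Eli → Kai
Kai → Gus
Gus → Bo
Bo → Lou
Lou → Pia
Pia → Omar
Omar → Yul
Omar → Zoe
Zoe → Sam
Sam → Ivy
Ivy → Nia
Sam → Wes
Bo → Mae

Hana, Ava, Cyd, Dee, Jae, Eli, Kai, Gus, Bo, Lou, Pia, Omar, Yul, Zoe, Sam, Ivy, Nia, Wes, Mae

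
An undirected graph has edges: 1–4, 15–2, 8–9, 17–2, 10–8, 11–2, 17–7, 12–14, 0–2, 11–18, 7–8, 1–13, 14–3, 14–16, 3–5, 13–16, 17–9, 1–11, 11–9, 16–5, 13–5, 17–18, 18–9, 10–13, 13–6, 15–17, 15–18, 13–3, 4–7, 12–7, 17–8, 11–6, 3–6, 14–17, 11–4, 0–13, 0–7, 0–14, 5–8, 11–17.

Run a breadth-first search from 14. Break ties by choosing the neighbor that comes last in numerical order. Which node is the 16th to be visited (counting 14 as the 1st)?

6

Visit 14; enqueue 17, 16, 12, 3, 0 → queue [17, 16, 12, 3, 0]
Visit 17; enqueue 18, 15, 11, 9, 8, 7, 2 → queue [16, 12, 3, 0, 18, 15, 11, 9, 8, 7, 2]
Visit 16; enqueue 13, 5 → queue [12, 3, 0, 18, 15, 11, 9, 8, 7, 2, 13, 5]
Visit 12 → queue [3, 0, 18, 15, 11, 9, 8, 7, 2, 13, 5]
Visit 3; enqueue 6 → queue [0, 18, 15, 11, 9, 8, 7, 2, 13, 5, 6]
Visit 0 → queue [18, 15, 11, 9, 8, 7, 2, 13, 5, 6]
Visit 18 → queue [15, 11, 9, 8, 7, 2, 13, 5, 6]
Visit 15 → queue [11, 9, 8, 7, 2, 13, 5, 6]
Visit 11; enqueue 4, 1 → queue [9, 8, 7, 2, 13, 5, 6, 4, 1]
Visit 9 → queue [8, 7, 2, 13, 5, 6, 4, 1]
Visit 8; enqueue 10 → queue [7, 2, 13, 5, 6, 4, 1, 10]
Visit 7 → queue [2, 13, 5, 6, 4, 1, 10]
Visit 2 → queue [13, 5, 6, 4, 1, 10]
Visit 13 → queue [5, 6, 4, 1, 10]
Visit 5 → queue [6, 4, 1, 10]
Visit 6 → queue [4, 1, 10]
Visit 4 → queue [1, 10]
Visit 1 → queue [10]
Visit 10 → queue []

Visit order: 14, 17, 16, 12, 3, 0, 18, 15, 11, 9, 8, 7, 2, 13, 5, 6, 4, 1, 10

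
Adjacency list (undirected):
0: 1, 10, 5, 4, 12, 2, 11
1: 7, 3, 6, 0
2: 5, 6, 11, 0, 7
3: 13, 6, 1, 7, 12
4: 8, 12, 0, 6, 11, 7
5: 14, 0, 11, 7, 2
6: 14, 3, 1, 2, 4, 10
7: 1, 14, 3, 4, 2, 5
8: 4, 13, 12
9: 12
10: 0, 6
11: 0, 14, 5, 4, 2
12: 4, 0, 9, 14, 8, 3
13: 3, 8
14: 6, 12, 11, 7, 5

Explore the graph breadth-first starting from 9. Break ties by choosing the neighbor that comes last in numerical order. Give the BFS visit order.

Visit 9; enqueue 12 → queue [12]
Visit 12; enqueue 14, 8, 4, 3, 0 → queue [14, 8, 4, 3, 0]
Visit 14; enqueue 11, 7, 6, 5 → queue [8, 4, 3, 0, 11, 7, 6, 5]
Visit 8; enqueue 13 → queue [4, 3, 0, 11, 7, 6, 5, 13]
Visit 4 → queue [3, 0, 11, 7, 6, 5, 13]
Visit 3; enqueue 1 → queue [0, 11, 7, 6, 5, 13, 1]
Visit 0; enqueue 10, 2 → queue [11, 7, 6, 5, 13, 1, 10, 2]
Visit 11 → queue [7, 6, 5, 13, 1, 10, 2]
Visit 7 → queue [6, 5, 13, 1, 10, 2]
Visit 6 → queue [5, 13, 1, 10, 2]
Visit 5 → queue [13, 1, 10, 2]
Visit 13 → queue [1, 10, 2]
Visit 1 → queue [10, 2]
Visit 10 → queue [2]
Visit 2 → queue []

9 12 14 8 4 3 0 11 7 6 5 13 1 10 2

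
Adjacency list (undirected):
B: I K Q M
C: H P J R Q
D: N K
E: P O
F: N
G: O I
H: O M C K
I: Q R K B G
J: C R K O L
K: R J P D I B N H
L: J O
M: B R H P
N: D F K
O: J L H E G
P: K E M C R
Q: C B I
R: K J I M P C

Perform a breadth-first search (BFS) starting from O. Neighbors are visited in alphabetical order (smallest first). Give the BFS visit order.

O -> E -> G -> H -> J -> L -> P -> I -> C -> K -> M -> R -> B -> Q -> D -> N -> F

Visit O; enqueue E, G, H, J, L → queue [E, G, H, J, L]
Visit E; enqueue P → queue [G, H, J, L, P]
Visit G; enqueue I → queue [H, J, L, P, I]
Visit H; enqueue C, K, M → queue [J, L, P, I, C, K, M]
Visit J; enqueue R → queue [L, P, I, C, K, M, R]
Visit L → queue [P, I, C, K, M, R]
Visit P → queue [I, C, K, M, R]
Visit I; enqueue B, Q → queue [C, K, M, R, B, Q]
Visit C → queue [K, M, R, B, Q]
Visit K; enqueue D, N → queue [M, R, B, Q, D, N]
Visit M → queue [R, B, Q, D, N]
Visit R → queue [B, Q, D, N]
Visit B → queue [Q, D, N]
Visit Q → queue [D, N]
Visit D → queue [N]
Visit N; enqueue F → queue [F]
Visit F → queue []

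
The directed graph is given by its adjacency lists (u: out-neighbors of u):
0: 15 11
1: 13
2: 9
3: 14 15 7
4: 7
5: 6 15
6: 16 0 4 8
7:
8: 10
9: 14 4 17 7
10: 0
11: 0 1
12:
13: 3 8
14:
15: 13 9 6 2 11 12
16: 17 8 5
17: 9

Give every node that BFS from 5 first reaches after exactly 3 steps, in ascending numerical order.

Level 0: 5
Level 1: 6, 15
Level 2: 0, 2, 4, 8, 9, 11, 12, 13, 16
Level 3: 1, 3, 7, 10, 14, 17

1, 3, 7, 10, 14, 17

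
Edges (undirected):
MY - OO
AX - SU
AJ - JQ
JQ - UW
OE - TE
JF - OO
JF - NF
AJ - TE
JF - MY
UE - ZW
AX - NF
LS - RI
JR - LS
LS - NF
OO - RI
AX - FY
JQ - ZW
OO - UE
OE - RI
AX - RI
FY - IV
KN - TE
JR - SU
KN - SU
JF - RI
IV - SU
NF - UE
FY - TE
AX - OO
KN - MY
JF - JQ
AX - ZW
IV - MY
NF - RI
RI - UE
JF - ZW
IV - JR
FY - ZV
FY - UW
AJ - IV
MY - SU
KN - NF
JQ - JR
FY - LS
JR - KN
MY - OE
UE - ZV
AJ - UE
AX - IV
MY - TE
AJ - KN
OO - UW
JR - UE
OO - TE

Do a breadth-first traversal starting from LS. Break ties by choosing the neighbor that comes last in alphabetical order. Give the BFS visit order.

LS -> RI -> NF -> JR -> FY -> UE -> OO -> OE -> JF -> AX -> KN -> SU -> JQ -> IV -> ZV -> UW -> TE -> ZW -> AJ -> MY

Visit LS; enqueue RI, NF, JR, FY → queue [RI, NF, JR, FY]
Visit RI; enqueue UE, OO, OE, JF, AX → queue [NF, JR, FY, UE, OO, OE, JF, AX]
Visit NF; enqueue KN → queue [JR, FY, UE, OO, OE, JF, AX, KN]
Visit JR; enqueue SU, JQ, IV → queue [FY, UE, OO, OE, JF, AX, KN, SU, JQ, IV]
Visit FY; enqueue ZV, UW, TE → queue [UE, OO, OE, JF, AX, KN, SU, JQ, IV, ZV, UW, TE]
Visit UE; enqueue ZW, AJ → queue [OO, OE, JF, AX, KN, SU, JQ, IV, ZV, UW, TE, ZW, AJ]
Visit OO; enqueue MY → queue [OE, JF, AX, KN, SU, JQ, IV, ZV, UW, TE, ZW, AJ, MY]
Visit OE → queue [JF, AX, KN, SU, JQ, IV, ZV, UW, TE, ZW, AJ, MY]
Visit JF → queue [AX, KN, SU, JQ, IV, ZV, UW, TE, ZW, AJ, MY]
Visit AX → queue [KN, SU, JQ, IV, ZV, UW, TE, ZW, AJ, MY]
Visit KN → queue [SU, JQ, IV, ZV, UW, TE, ZW, AJ, MY]
Visit SU → queue [JQ, IV, ZV, UW, TE, ZW, AJ, MY]
Visit JQ → queue [IV, ZV, UW, TE, ZW, AJ, MY]
Visit IV → queue [ZV, UW, TE, ZW, AJ, MY]
Visit ZV → queue [UW, TE, ZW, AJ, MY]
Visit UW → queue [TE, ZW, AJ, MY]
Visit TE → queue [ZW, AJ, MY]
Visit ZW → queue [AJ, MY]
Visit AJ → queue [MY]
Visit MY → queue []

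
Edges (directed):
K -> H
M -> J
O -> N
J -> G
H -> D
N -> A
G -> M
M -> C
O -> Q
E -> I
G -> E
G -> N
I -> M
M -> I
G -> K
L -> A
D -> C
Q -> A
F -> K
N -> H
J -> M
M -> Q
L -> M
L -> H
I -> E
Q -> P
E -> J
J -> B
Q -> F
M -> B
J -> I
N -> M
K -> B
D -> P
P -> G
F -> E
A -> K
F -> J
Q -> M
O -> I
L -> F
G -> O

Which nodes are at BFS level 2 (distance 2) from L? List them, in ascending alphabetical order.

Level 0: L
Level 1: A, F, H, M
Level 2: B, C, D, E, I, J, K, Q
Level 3: G, P
Level 4: N, O

B, C, D, E, I, J, K, Q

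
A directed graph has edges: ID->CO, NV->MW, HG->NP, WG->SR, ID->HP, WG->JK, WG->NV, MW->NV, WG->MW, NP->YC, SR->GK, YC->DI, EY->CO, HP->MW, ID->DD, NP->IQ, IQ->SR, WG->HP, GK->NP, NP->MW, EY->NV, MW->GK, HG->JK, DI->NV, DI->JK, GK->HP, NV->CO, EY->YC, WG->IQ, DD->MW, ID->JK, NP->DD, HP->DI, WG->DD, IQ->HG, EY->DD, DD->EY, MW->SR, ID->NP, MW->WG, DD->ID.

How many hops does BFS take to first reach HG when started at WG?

Level 0: WG
Level 1: DD, HP, IQ, JK, MW, NV, SR
Level 2: CO, DI, EY, GK, HG, ID
Level 3: NP, YC
HG first appears at level 2.

2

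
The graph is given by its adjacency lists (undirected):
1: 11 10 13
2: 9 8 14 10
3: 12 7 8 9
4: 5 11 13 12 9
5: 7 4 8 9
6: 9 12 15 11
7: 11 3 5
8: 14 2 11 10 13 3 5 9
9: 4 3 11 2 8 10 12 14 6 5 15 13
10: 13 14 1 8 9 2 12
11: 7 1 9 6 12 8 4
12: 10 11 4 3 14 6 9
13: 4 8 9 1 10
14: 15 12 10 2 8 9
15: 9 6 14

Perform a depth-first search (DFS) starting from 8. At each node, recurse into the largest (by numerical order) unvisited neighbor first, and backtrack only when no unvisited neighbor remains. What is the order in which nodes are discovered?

Visit 8
8 → 14
14 → 15
15 → 9
9 → 13
13 → 10
10 → 12
12 → 11
11 → 7
7 → 5
5 → 4
7 → 3
11 → 6
11 → 1
10 → 2

8 -> 14 -> 15 -> 9 -> 13 -> 10 -> 12 -> 11 -> 7 -> 5 -> 4 -> 3 -> 6 -> 1 -> 2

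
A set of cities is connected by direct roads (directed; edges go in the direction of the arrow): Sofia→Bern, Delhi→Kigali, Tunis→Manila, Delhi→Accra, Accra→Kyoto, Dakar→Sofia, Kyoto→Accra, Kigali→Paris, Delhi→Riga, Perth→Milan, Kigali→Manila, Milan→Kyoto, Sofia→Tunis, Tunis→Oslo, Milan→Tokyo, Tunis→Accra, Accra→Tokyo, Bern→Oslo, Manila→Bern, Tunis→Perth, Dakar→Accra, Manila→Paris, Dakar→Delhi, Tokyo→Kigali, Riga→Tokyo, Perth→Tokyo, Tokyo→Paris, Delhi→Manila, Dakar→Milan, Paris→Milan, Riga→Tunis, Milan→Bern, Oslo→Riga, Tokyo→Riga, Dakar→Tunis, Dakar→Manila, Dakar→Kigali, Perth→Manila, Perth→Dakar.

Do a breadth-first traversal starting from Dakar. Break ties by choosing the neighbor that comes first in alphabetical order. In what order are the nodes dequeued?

Dakar → Accra → Delhi → Kigali → Manila → Milan → Sofia → Tunis → Kyoto → Tokyo → Riga → Paris → Bern → Oslo → Perth

Visit Dakar; enqueue Accra, Delhi, Kigali, Manila, Milan, Sofia, Tunis → queue [Accra, Delhi, Kigali, Manila, Milan, Sofia, Tunis]
Visit Accra; enqueue Kyoto, Tokyo → queue [Delhi, Kigali, Manila, Milan, Sofia, Tunis, Kyoto, Tokyo]
Visit Delhi; enqueue Riga → queue [Kigali, Manila, Milan, Sofia, Tunis, Kyoto, Tokyo, Riga]
Visit Kigali; enqueue Paris → queue [Manila, Milan, Sofia, Tunis, Kyoto, Tokyo, Riga, Paris]
Visit Manila; enqueue Bern → queue [Milan, Sofia, Tunis, Kyoto, Tokyo, Riga, Paris, Bern]
Visit Milan → queue [Sofia, Tunis, Kyoto, Tokyo, Riga, Paris, Bern]
Visit Sofia → queue [Tunis, Kyoto, Tokyo, Riga, Paris, Bern]
Visit Tunis; enqueue Oslo, Perth → queue [Kyoto, Tokyo, Riga, Paris, Bern, Oslo, Perth]
Visit Kyoto → queue [Tokyo, Riga, Paris, Bern, Oslo, Perth]
Visit Tokyo → queue [Riga, Paris, Bern, Oslo, Perth]
Visit Riga → queue [Paris, Bern, Oslo, Perth]
Visit Paris → queue [Bern, Oslo, Perth]
Visit Bern → queue [Oslo, Perth]
Visit Oslo → queue [Perth]
Visit Perth → queue []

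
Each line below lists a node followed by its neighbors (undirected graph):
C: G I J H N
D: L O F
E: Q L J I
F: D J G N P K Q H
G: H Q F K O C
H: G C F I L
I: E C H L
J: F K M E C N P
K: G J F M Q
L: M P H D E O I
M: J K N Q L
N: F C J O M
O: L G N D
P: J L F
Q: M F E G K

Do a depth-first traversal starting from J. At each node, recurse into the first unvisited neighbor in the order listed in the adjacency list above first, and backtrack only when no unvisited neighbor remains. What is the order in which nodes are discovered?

J F D L M K G H C I E Q N O P

Visit J
J → F
F → D
D → L
L → M
M → K
K → G
G → H
H → C
C → I
I → E
E → Q
C → N
N → O
L → P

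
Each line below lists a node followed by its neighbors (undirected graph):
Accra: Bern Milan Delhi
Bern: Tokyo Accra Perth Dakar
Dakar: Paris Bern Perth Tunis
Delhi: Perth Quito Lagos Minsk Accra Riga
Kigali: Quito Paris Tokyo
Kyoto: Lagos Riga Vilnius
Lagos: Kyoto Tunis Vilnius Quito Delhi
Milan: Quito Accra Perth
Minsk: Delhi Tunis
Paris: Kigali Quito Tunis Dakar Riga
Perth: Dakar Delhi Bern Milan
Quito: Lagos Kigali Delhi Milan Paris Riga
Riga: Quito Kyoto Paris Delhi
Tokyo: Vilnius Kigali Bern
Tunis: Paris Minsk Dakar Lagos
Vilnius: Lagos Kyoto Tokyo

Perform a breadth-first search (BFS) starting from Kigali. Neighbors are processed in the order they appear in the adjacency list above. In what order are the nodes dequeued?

Kigali, Quito, Paris, Tokyo, Lagos, Delhi, Milan, Riga, Tunis, Dakar, Vilnius, Bern, Kyoto, Perth, Minsk, Accra

Visit Kigali; enqueue Quito, Paris, Tokyo → queue [Quito, Paris, Tokyo]
Visit Quito; enqueue Lagos, Delhi, Milan, Riga → queue [Paris, Tokyo, Lagos, Delhi, Milan, Riga]
Visit Paris; enqueue Tunis, Dakar → queue [Tokyo, Lagos, Delhi, Milan, Riga, Tunis, Dakar]
Visit Tokyo; enqueue Vilnius, Bern → queue [Lagos, Delhi, Milan, Riga, Tunis, Dakar, Vilnius, Bern]
Visit Lagos; enqueue Kyoto → queue [Delhi, Milan, Riga, Tunis, Dakar, Vilnius, Bern, Kyoto]
Visit Delhi; enqueue Perth, Minsk, Accra → queue [Milan, Riga, Tunis, Dakar, Vilnius, Bern, Kyoto, Perth, Minsk, Accra]
Visit Milan → queue [Riga, Tunis, Dakar, Vilnius, Bern, Kyoto, Perth, Minsk, Accra]
Visit Riga → queue [Tunis, Dakar, Vilnius, Bern, Kyoto, Perth, Minsk, Accra]
Visit Tunis → queue [Dakar, Vilnius, Bern, Kyoto, Perth, Minsk, Accra]
Visit Dakar → queue [Vilnius, Bern, Kyoto, Perth, Minsk, Accra]
Visit Vilnius → queue [Bern, Kyoto, Perth, Minsk, Accra]
Visit Bern → queue [Kyoto, Perth, Minsk, Accra]
Visit Kyoto → queue [Perth, Minsk, Accra]
Visit Perth → queue [Minsk, Accra]
Visit Minsk → queue [Accra]
Visit Accra → queue []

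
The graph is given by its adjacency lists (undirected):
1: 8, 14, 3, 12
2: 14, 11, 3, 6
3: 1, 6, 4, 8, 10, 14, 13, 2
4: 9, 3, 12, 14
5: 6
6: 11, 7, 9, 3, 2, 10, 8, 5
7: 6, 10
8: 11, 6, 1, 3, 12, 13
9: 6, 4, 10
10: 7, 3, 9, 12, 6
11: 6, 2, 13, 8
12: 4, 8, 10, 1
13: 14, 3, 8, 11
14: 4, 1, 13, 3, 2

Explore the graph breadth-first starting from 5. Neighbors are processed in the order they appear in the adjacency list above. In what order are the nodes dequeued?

5 → 6 → 11 → 7 → 9 → 3 → 2 → 10 → 8 → 13 → 4 → 1 → 14 → 12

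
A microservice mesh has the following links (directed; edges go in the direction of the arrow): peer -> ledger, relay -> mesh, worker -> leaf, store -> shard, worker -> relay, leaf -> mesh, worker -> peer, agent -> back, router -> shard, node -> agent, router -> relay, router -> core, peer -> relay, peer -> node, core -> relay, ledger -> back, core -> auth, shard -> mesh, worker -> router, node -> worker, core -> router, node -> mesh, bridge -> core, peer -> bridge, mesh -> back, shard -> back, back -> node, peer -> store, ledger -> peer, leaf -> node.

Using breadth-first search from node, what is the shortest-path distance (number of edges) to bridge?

3

Level 0: node
Level 1: agent, mesh, worker
Level 2: back, leaf, peer, relay, router
Level 3: bridge, core, ledger, shard, store
Level 4: auth
bridge first appears at level 3.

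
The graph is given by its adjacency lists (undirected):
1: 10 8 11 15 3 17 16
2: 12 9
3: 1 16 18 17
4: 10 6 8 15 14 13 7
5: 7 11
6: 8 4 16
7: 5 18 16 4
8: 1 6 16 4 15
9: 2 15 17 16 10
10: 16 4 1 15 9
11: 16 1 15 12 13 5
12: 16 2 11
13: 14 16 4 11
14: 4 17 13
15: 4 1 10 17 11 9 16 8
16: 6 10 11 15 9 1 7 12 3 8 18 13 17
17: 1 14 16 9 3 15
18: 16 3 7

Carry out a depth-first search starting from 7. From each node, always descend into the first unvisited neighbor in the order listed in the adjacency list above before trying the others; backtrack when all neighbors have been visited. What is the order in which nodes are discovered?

7 -> 5 -> 11 -> 16 -> 6 -> 8 -> 1 -> 10 -> 4 -> 15 -> 17 -> 14 -> 13 -> 9 -> 2 -> 12 -> 3 -> 18

Visit 7
7 → 5
5 → 11
11 → 16
16 → 6
6 → 8
8 → 1
1 → 10
10 → 4
4 → 15
15 → 17
17 → 14
14 → 13
17 → 9
9 → 2
2 → 12
17 → 3
3 → 18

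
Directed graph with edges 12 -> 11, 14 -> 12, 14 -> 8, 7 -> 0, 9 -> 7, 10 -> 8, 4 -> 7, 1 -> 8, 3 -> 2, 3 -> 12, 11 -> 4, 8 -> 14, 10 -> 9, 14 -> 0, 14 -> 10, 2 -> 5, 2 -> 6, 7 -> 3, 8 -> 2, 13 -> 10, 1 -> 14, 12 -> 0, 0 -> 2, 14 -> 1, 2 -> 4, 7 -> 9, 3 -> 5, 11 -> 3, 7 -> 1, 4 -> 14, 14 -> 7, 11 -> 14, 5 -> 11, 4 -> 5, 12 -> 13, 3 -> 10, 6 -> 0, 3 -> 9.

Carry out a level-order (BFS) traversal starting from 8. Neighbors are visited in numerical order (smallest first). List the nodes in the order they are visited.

8 2 14 4 5 6 0 1 7 10 12 11 3 9 13

Visit 8; enqueue 2, 14 → queue [2, 14]
Visit 2; enqueue 4, 5, 6 → queue [14, 4, 5, 6]
Visit 14; enqueue 0, 1, 7, 10, 12 → queue [4, 5, 6, 0, 1, 7, 10, 12]
Visit 4 → queue [5, 6, 0, 1, 7, 10, 12]
Visit 5; enqueue 11 → queue [6, 0, 1, 7, 10, 12, 11]
Visit 6 → queue [0, 1, 7, 10, 12, 11]
Visit 0 → queue [1, 7, 10, 12, 11]
Visit 1 → queue [7, 10, 12, 11]
Visit 7; enqueue 3, 9 → queue [10, 12, 11, 3, 9]
Visit 10 → queue [12, 11, 3, 9]
Visit 12; enqueue 13 → queue [11, 3, 9, 13]
Visit 11 → queue [3, 9, 13]
Visit 3 → queue [9, 13]
Visit 9 → queue [13]
Visit 13 → queue []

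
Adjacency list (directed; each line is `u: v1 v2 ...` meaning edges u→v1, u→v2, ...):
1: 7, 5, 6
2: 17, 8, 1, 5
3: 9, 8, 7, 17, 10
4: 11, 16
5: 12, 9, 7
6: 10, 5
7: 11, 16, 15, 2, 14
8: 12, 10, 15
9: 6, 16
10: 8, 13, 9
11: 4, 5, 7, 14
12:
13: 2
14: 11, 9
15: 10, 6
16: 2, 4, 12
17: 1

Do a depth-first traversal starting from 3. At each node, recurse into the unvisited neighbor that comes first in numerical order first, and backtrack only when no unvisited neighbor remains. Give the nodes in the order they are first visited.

3 -> 7 -> 2 -> 1 -> 5 -> 9 -> 6 -> 10 -> 8 -> 12 -> 15 -> 13 -> 16 -> 4 -> 11 -> 14 -> 17

Visit 3
3 → 7
7 → 2
2 → 1
1 → 5
5 → 9
9 → 6
6 → 10
10 → 8
8 → 12
8 → 15
10 → 13
9 → 16
16 → 4
4 → 11
11 → 14
2 → 17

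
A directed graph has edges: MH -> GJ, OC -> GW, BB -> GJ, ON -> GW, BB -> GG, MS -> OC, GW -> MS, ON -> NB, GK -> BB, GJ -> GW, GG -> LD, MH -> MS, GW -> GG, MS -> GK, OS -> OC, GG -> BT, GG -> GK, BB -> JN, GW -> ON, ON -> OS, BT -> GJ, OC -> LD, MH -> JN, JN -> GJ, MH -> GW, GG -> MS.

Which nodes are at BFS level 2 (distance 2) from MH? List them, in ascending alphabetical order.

Level 0: MH
Level 1: GJ, GW, JN, MS
Level 2: GG, GK, OC, ON
Level 3: BB, BT, LD, NB, OS

GG, GK, OC, ON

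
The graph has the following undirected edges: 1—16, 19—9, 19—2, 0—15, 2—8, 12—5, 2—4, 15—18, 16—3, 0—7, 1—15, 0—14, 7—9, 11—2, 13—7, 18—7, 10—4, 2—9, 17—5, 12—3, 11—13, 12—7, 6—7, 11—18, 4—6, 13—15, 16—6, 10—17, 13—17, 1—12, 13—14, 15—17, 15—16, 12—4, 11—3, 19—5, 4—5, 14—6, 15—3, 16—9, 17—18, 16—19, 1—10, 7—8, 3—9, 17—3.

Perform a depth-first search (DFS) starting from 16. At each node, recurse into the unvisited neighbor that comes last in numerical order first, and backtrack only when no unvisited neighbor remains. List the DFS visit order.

16 → 19 → 9 → 7 → 18 → 17 → 15 → 13 → 14 → 6 → 4 → 12 → 5 → 3 → 11 → 2 → 8 → 1 → 10 → 0

Visit 16
16 → 19
19 → 9
9 → 7
7 → 18
18 → 17
17 → 15
15 → 13
13 → 14
14 → 6
6 → 4
4 → 12
12 → 5
12 → 3
3 → 11
11 → 2
2 → 8
12 → 1
1 → 10
14 → 0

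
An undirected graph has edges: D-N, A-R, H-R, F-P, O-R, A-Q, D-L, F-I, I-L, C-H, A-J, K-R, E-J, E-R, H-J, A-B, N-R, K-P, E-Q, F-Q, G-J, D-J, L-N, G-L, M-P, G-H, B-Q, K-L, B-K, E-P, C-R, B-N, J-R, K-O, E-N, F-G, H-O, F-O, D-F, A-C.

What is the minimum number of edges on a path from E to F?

2

Level 0: E
Level 1: J, N, P, Q, R
Level 2: A, B, C, D, F, G, H, K, L, M, O
Level 3: I
F first appears at level 2.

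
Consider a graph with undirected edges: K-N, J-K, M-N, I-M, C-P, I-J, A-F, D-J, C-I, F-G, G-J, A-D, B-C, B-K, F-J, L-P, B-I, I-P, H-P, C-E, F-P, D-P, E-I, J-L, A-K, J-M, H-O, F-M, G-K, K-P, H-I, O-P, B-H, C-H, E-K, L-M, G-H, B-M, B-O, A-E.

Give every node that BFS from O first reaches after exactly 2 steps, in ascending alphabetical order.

C, D, F, G, I, K, L, M

Level 0: O
Level 1: B, H, P
Level 2: C, D, F, G, I, K, L, M
Level 3: A, E, J, N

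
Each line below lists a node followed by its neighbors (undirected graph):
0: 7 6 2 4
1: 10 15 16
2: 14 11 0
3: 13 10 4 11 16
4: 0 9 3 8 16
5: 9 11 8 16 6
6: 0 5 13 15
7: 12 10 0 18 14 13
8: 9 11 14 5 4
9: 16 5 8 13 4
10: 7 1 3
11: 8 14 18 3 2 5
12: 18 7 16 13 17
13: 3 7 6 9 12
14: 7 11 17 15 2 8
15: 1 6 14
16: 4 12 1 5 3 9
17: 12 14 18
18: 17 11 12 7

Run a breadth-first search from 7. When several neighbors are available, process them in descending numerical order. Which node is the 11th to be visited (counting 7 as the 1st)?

8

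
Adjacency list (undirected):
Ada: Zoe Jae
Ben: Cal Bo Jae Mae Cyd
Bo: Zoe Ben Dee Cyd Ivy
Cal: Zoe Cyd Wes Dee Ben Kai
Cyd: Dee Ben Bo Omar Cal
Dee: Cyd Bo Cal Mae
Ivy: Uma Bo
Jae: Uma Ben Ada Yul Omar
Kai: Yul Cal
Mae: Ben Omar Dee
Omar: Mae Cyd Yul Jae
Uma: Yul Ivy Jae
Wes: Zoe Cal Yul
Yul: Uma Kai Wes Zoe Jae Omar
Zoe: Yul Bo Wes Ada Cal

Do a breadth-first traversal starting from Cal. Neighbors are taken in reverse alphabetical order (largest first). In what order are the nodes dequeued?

Cal → Zoe → Wes → Kai → Dee → Cyd → Ben → Yul → Bo → Ada → Mae → Omar → Jae → Uma → Ivy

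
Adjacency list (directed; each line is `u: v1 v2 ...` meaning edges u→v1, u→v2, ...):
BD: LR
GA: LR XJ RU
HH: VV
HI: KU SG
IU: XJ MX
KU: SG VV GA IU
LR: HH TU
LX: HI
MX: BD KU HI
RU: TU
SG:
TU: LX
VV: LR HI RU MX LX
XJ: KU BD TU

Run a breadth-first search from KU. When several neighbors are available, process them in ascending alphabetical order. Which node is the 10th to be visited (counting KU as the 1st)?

HI

Visit KU; enqueue GA, IU, SG, VV → queue [GA, IU, SG, VV]
Visit GA; enqueue LR, RU, XJ → queue [IU, SG, VV, LR, RU, XJ]
Visit IU; enqueue MX → queue [SG, VV, LR, RU, XJ, MX]
Visit SG → queue [VV, LR, RU, XJ, MX]
Visit VV; enqueue HI, LX → queue [LR, RU, XJ, MX, HI, LX]
Visit LR; enqueue HH, TU → queue [RU, XJ, MX, HI, LX, HH, TU]
Visit RU → queue [XJ, MX, HI, LX, HH, TU]
Visit XJ; enqueue BD → queue [MX, HI, LX, HH, TU, BD]
Visit MX → queue [HI, LX, HH, TU, BD]
Visit HI → queue [LX, HH, TU, BD]
Visit LX → queue [HH, TU, BD]
Visit HH → queue [TU, BD]
Visit TU → queue [BD]
Visit BD → queue []

Visit order: KU, GA, IU, SG, VV, LR, RU, XJ, MX, HI, LX, HH, TU, BD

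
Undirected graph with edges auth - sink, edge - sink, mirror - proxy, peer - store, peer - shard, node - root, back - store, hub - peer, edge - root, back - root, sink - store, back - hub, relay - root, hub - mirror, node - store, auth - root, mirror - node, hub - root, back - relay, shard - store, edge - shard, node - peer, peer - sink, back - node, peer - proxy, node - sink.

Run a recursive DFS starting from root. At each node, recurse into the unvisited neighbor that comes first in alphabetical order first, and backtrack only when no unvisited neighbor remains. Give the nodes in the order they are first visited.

Visit root
root → auth
auth → sink
sink → edge
edge → shard
shard → peer
peer → hub
hub → back
back → node
node → mirror
mirror → proxy
node → store
back → relay

root auth sink edge shard peer hub back node mirror proxy store relay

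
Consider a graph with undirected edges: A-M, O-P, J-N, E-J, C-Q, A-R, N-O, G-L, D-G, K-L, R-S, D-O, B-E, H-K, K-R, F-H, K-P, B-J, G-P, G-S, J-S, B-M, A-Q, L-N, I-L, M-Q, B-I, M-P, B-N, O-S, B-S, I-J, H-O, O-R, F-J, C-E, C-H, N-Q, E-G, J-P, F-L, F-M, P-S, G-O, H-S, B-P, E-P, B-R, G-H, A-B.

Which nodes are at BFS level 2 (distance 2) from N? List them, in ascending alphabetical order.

A, C, D, E, F, G, H, I, K, M, P, R, S

Level 0: N
Level 1: B, J, L, O, Q
Level 2: A, C, D, E, F, G, H, I, K, M, P, R, S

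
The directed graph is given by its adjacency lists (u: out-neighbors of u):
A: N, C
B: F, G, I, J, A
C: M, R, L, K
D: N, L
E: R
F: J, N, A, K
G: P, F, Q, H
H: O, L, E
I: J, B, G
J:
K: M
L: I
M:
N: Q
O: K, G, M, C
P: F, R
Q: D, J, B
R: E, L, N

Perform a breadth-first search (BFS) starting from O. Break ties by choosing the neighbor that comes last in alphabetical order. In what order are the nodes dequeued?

Visit O; enqueue M, K, G, C → queue [M, K, G, C]
Visit M → queue [K, G, C]
Visit K → queue [G, C]
Visit G; enqueue Q, P, H, F → queue [C, Q, P, H, F]
Visit C; enqueue R, L → queue [Q, P, H, F, R, L]
Visit Q; enqueue J, D, B → queue [P, H, F, R, L, J, D, B]
Visit P → queue [H, F, R, L, J, D, B]
Visit H; enqueue E → queue [F, R, L, J, D, B, E]
Visit F; enqueue N, A → queue [R, L, J, D, B, E, N, A]
Visit R → queue [L, J, D, B, E, N, A]
Visit L; enqueue I → queue [J, D, B, E, N, A, I]
Visit J → queue [D, B, E, N, A, I]
Visit D → queue [B, E, N, A, I]
Visit B → queue [E, N, A, I]
Visit E → queue [N, A, I]
Visit N → queue [A, I]
Visit A → queue [I]
Visit I → queue []

O, M, K, G, C, Q, P, H, F, R, L, J, D, B, E, N, A, I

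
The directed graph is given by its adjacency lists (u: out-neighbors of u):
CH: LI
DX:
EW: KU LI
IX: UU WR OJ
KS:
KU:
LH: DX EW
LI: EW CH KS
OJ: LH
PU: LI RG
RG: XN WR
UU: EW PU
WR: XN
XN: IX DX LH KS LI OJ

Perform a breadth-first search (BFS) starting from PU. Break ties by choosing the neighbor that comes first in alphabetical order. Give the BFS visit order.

PU -> LI -> RG -> CH -> EW -> KS -> WR -> XN -> KU -> DX -> IX -> LH -> OJ -> UU

Visit PU; enqueue LI, RG → queue [LI, RG]
Visit LI; enqueue CH, EW, KS → queue [RG, CH, EW, KS]
Visit RG; enqueue WR, XN → queue [CH, EW, KS, WR, XN]
Visit CH → queue [EW, KS, WR, XN]
Visit EW; enqueue KU → queue [KS, WR, XN, KU]
Visit KS → queue [WR, XN, KU]
Visit WR → queue [XN, KU]
Visit XN; enqueue DX, IX, LH, OJ → queue [KU, DX, IX, LH, OJ]
Visit KU → queue [DX, IX, LH, OJ]
Visit DX → queue [IX, LH, OJ]
Visit IX; enqueue UU → queue [LH, OJ, UU]
Visit LH → queue [OJ, UU]
Visit OJ → queue [UU]
Visit UU → queue []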